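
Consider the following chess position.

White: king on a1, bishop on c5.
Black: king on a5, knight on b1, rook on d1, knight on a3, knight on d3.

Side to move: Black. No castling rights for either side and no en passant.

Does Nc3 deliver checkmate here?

yes

After Nc3: white king on a1; in check: yes, from the black rook on d1.
King squares — b1: attacked by Rd1; a2: attacked by Nc3; b2: attacked by Nd3.
White has no legal moves → checkmate.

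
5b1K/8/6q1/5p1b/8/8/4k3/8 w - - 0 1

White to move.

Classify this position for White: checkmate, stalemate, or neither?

stalemate

White to move; white king on h8.
In check: no.
King squares — g7: attacked by Qg6; h7: attacked by Qg6; g8: attacked by Qg6.
Legal moves for White: none.
Not in check and no legal moves → stalemate.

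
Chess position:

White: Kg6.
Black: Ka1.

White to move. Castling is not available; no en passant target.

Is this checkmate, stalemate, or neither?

neither

White to move; white king on g6.
In check: no.
Legal moves for White: Kh7, Kg7, Kf7, Kh6, Kf6, Kh5, Kg5, Kf5.
White has 8 legal moves and is not in check → neither.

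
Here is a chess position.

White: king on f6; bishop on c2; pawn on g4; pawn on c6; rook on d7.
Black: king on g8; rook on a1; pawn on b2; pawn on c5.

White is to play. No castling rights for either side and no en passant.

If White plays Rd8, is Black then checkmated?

After Rd8: black king on g8; in check: yes, from the white rook on d8.
King squares — f7: attacked by Kf6; g7: attacked by Kf6; h7: attacked by Bc2; f8: attacked by Rd8; h8: attacked by Rd8.
Black has no legal moves → checkmate.

yes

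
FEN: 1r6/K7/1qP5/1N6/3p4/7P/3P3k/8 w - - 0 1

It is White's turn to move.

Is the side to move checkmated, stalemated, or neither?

White to move; white king on a7.
In check: yes, from the black queen on b6.
King squares — a6: attacked by Qb6; b6: attacked by Rb8; b7: attacked by Qb6; a8: attacked by Rb8; b8: attacked by Qb6.
Legal moves for White: none.
In check with no legal moves → checkmate.

checkmate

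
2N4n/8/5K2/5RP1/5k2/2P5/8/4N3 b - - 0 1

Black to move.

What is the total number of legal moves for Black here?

4

Black to move; king on f4.
In check: yes, from the white rook on f5.
Legal moves: Kg4, Ke4, Kg3, Ke3.
Count: 4.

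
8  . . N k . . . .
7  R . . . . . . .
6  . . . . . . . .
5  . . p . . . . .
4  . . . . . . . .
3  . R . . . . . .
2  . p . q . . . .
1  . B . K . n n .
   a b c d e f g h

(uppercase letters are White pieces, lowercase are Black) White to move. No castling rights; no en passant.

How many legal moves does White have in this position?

White to move; king on d1.
In check: yes, from the black queen on d2.
Legal moves: none.
Count: 0.

0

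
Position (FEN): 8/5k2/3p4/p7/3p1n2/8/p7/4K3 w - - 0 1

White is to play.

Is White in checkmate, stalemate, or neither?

White to move; white king on e1.
In check: no.
Legal moves for White: Kf2, Kd2, Kf1, Kd1.
White has 4 legal moves and is not in check → neither.

neither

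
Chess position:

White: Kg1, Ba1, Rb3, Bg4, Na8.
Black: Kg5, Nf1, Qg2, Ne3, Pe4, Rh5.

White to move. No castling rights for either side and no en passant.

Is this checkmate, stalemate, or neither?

checkmate

White to move; white king on g1.
In check: yes, from the black queen on g2.
King squares — f1: attacked by Qg2; h1: attacked by Qg2; f2: attacked by Qg2; g2: attacked by Ne3; h2: attacked by Nf1.
Legal moves for White: none.
In check with no legal moves → checkmate.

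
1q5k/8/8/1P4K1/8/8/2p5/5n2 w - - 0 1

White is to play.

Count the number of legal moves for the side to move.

8

White to move; king on g5.
In check: no.
Legal moves: Kh6, Kg6, Kf6, Kh5, Kf5, Kh4, Kg4, b6.
Count: 8.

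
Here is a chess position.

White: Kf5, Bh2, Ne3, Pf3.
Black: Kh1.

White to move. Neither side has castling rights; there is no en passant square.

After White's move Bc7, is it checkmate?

no

After Bc7: black king on h1; in check: no.
Black is not in check, so this cannot be checkmate.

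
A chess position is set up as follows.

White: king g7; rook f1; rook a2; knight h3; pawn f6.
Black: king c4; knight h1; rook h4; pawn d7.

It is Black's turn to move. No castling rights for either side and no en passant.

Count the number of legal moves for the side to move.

21

Black to move; king on c4.
In check: no.
Legal moves: Rh8, Rh7+, Rh6, Rh5, Rg4+, Rf4, Re4, Rd4, Rxh3, Kd5, Kc5, Kb5, Kd4, Kb4, Kd3, Kc3, Kb3, Ng3, Nf2, d6, d5.
Count: 21.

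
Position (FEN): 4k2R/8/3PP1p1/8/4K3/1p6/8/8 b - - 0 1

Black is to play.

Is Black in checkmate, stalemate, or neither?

Black to move; black king on e8.
In check: yes, from the white rook on h8.
King squares — d7: attacked by Pe6; e7: attacked by Pd6; f7: attacked by Pe6; d8: attacked by Rh8; f8: attacked by Rh8.
Legal moves for Black: none.
In check with no legal moves → checkmate.

checkmate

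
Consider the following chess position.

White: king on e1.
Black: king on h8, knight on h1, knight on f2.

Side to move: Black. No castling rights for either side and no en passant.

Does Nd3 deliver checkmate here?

After Nd3: white king on e1; in check: yes, from the black knight on d3.
White has 4 legal replies: Ke2, Kd2, Kf1, Kd1.
In check but a legal move exists → not checkmate.

no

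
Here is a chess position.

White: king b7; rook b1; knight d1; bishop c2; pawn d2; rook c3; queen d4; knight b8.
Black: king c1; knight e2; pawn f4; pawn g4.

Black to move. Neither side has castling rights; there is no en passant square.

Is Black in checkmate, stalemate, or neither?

checkmate

Black to move; black king on c1.
In check: yes, from the white rook on b1.
King squares — b1: attacked by Bc2; d1: attacked by Rb1; b2: attacked by Rb1; c2: attacked by Rc3; d2: attacked by Qd4.
Legal moves for Black: none.
In check with no legal moves → checkmate.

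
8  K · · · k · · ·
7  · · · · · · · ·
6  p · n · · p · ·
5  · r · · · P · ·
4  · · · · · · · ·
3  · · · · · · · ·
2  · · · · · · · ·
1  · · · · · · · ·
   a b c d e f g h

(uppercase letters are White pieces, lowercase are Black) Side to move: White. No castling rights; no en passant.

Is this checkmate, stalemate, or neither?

White to move; white king on a8.
In check: no.
King squares — a7: attacked by Nc6; b7: attacked by Rb5; b8: attacked by Rb5.
Legal moves for White: none.
Not in check and no legal moves → stalemate.

stalemate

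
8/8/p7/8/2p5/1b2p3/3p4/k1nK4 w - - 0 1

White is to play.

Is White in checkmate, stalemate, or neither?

White to move; white king on d1.
In check: yes, from the black bishop on b3.
King squares — c1: attacked by Pd2; e1: attacked by Pd2; c2: attacked by Bb3; d2: attacked by Pe3; e2: attacked by Nc1.
Legal moves for White: none.
In check with no legal moves → checkmate.

checkmate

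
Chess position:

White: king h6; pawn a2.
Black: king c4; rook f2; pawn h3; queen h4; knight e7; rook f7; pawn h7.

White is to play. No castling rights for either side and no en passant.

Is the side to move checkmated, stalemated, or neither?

White to move; white king on h6.
In check: yes, from the black queen on h4.
King squares — g5: attacked by Qh4; h5: attacked by Qh4; g6: attacked by Ne7; g7: attacked by Rf7; h7: attacked by Qh4.
Legal moves for White: none.
In check with no legal moves → checkmate.

checkmate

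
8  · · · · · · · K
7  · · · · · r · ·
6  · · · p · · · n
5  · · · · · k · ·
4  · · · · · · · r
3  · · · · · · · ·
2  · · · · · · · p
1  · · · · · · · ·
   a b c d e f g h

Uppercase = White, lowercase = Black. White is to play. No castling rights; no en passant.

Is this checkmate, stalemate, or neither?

stalemate

White to move; white king on h8.
In check: no.
King squares — g7: attacked by Rf7; h7: attacked by Rf7; g8: attacked by Nh6.
Legal moves for White: none.
Not in check and no legal moves → stalemate.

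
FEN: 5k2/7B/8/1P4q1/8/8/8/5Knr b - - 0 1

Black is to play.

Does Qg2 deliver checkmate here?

After Qg2: white king on f1; in check: yes, from the black queen on g2.
White has 2 legal replies: Kxg2, Ke1.
In check but a legal move exists → not checkmate.

no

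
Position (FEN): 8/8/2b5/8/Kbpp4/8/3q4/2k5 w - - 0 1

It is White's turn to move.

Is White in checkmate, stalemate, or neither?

checkmate

White to move; white king on a4.
In check: yes, from the black bishop on c6.
King squares — a3: attacked by Bb4; b3: attacked by Pc4; b4: attacked by Qd2; a5: attacked by Bb4; b5: attacked by Bc6.
Legal moves for White: none.
In check with no legal moves → checkmate.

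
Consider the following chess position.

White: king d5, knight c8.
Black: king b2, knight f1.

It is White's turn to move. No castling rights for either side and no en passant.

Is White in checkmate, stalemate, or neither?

White to move; white king on d5.
In check: no.
Legal moves for White: Ne7, Na7, Nd6, Nb6, Ke6, Kd6, Kc6, Ke5, Kc5, Ke4, Kd4, Kc4.
White has 12 legal moves and is not in check → neither.

neither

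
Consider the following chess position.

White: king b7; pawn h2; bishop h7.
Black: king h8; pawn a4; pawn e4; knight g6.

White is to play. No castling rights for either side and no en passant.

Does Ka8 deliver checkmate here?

After Ka8: black king on h8; in check: no.
Black is not in check, so this cannot be checkmate.

no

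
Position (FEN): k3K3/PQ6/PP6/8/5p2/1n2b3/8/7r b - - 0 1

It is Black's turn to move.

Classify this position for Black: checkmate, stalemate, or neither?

Black to move; black king on a8.
In check: yes, from the white queen on b7.
King squares — a7: attacked by Pb6; b7: attacked by Pa6; b8: attacked by Pa7.
Legal moves for Black: none.
In check with no legal moves → checkmate.

checkmate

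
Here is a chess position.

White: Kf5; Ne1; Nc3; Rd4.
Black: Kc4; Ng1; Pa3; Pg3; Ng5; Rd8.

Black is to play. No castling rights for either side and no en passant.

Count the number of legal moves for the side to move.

5

Black to move; king on c4.
In check: yes, from the white rook on d4.
Legal moves: Kc5, Kxd4, Kxc3, Kb3, Rxd4.
Count: 5.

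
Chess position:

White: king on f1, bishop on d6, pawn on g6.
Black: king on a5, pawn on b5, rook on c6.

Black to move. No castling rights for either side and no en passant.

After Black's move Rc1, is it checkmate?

no

After Rc1: white king on f1; in check: yes, from the black rook on c1.
White has 3 legal replies: Kg2, Kf2, Ke2.
In check but a legal move exists → not checkmate.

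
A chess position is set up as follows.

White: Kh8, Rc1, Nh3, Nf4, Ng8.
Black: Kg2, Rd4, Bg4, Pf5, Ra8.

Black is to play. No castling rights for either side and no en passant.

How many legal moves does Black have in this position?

4

Black to move; king on g2.
In check: yes, from the white knight on f4.
Legal moves: Kg3, Kf3, Kh2, Rxf4.
Count: 4.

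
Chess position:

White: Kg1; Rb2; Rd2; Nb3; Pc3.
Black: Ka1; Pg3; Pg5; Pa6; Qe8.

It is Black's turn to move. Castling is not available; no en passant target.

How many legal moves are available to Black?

Black to move; king on a1.
In check: yes, from the white knight on b3.
Legal moves: none.
Count: 0.

0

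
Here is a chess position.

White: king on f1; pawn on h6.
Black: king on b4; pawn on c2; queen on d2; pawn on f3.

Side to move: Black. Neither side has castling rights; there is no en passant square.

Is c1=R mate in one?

yes

After c1=R: white king on f1; in check: yes, from the black rook on c1.
King squares — e1: attacked by Rc1; g1: attacked by Rc1; e2: attacked by Qd2; f2: attacked by Qd2; g2: attacked by Qd2.
White has no legal moves → checkmate.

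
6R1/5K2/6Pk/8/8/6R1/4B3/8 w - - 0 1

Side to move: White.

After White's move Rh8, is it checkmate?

yes

After Rh8: black king on h6; in check: yes, from the white rook on h8.
King squares — g5: attacked by Rg3; h5: attacked by Be2; g6: attacked by Rg3; g7: attacked by Kf7; h7: attacked by Pg6.
Black has no legal moves → checkmate.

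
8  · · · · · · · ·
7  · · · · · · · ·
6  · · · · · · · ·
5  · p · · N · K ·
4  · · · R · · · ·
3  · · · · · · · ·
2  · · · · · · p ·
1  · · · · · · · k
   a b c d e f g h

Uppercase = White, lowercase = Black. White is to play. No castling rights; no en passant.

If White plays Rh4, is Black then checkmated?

After Rh4: black king on h1; in check: yes, from the white rook on h4.
Black has 1 legal reply: Kg1.
In check but a legal move exists → not checkmate.

no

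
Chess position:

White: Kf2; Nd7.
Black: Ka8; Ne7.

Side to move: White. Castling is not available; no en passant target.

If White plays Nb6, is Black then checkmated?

After Nb6: black king on a8; in check: yes, from the white knight on b6.
Black has 3 legal replies: Kb8, Kb7, Ka7.
In check but a legal move exists → not checkmate.

no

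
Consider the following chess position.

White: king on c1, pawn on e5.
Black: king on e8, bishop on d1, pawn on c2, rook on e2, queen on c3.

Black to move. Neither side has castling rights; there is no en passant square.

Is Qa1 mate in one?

yes

After Qa1: white king on c1; in check: yes, from the black queen on a1.
King squares — b1: attacked by Qa1; d1: attacked by Qa1; b2: attacked by Qa1; c2: attacked by Bd1; d2: attacked by Re2.
White has no legal moves → checkmate.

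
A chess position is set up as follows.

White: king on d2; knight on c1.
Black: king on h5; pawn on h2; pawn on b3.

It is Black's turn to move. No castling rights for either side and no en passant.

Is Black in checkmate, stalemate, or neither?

neither

Black to move; black king on h5.
In check: no.
Legal moves for Black: Kh6, Kg6, Kg5, Kh4, Kg4, b2, h1=Q, h1=R, h1=B, h1=N.
Black has 10 legal moves and is not in check → neither.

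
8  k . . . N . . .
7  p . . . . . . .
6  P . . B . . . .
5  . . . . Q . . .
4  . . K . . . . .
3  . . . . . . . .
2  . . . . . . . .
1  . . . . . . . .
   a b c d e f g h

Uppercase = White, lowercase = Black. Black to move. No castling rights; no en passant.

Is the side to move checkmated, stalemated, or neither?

Black to move; black king on a8.
In check: no.
King squares — a7: own pawn; b7: attacked by Pa6; b8: attacked by Bd6.
Legal moves for Black: none.
Not in check and no legal moves → stalemate.

stalemate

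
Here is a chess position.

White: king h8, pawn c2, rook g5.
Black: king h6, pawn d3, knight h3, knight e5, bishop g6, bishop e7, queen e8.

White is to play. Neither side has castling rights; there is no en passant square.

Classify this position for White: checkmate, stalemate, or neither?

White to move; white king on h8.
In check: yes, from the black queen on e8.
King squares — g7: attacked by Kh6; h7: attacked by Bg6; g8: attacked by Qe8.
Legal moves for White: none.
In check with no legal moves → checkmate.

checkmate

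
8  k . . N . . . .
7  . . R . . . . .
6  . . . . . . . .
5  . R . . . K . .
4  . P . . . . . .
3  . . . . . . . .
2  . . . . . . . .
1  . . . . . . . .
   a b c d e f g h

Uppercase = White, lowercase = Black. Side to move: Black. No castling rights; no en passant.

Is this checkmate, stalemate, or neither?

Black to move; black king on a8.
In check: no.
King squares — a7: attacked by Rc7; b7: attacked by Rb5; b8: attacked by Rb5.
Legal moves for Black: none.
Not in check and no legal moves → stalemate.

stalemate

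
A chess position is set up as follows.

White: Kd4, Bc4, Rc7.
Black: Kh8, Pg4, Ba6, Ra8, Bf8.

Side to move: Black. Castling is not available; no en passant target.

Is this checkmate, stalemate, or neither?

Black to move; black king on h8.
In check: no.
Legal moves for Black: Bg7+, Be7, Bh6, Bd6, Bc5+, Bb4, Ba3, Re8, Rd8+, Rc8, Rb8, Ra7, Bc8, Bb7, Bb5, Bxc4, g3.
Black has 17 legal moves and is not in check → neither.

neither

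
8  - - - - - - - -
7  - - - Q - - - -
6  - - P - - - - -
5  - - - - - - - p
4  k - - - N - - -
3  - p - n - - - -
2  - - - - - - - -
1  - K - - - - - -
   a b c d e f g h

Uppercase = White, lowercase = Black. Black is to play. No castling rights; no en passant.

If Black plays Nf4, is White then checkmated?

After Nf4: white king on b1; in check: no.
White is not in check, so this cannot be checkmate.

no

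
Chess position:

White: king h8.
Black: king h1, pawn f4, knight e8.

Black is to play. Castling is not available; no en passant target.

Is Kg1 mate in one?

no

After Kg1: white king on h8; in check: no.
White is not in check, so this cannot be checkmate.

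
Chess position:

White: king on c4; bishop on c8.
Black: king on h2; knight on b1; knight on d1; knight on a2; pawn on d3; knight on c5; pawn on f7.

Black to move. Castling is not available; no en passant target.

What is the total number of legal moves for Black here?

24

Black to move; king on h2.
In check: no.
Legal moves: Nd7, Nb7, Ne6, Na6, Ne4, Na4, Nb3, Kg3, Kg2, Kh1, Kg1, Nb4, Nac3, Nc1, Ne3+, Ndc3, Nf2, Nb2+, Nbc3, Na3+, Nd2+, f6, d2, f5.
Count: 24.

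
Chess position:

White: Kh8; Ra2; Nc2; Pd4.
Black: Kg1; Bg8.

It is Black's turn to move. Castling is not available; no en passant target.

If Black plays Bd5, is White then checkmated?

no

After Bd5: white king on h8; in check: no.
White is not in check, so this cannot be checkmate.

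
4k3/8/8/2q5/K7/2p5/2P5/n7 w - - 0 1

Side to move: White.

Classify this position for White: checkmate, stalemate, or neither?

stalemate

White to move; white king on a4.
In check: no.
King squares — a3: attacked by Qc5; b3: attacked by Na1; b4: attacked by Qc5; a5: attacked by Qc5; b5: attacked by Qc5.
Legal moves for White: none.
Not in check and no legal moves → stalemate.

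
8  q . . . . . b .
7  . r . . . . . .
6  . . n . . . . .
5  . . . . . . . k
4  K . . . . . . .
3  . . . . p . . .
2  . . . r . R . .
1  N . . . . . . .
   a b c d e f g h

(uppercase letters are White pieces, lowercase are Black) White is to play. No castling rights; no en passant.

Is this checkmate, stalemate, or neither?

checkmate

White to move; white king on a4.
In check: yes, from the black queen on a8.
King squares — a3: attacked by Qa8; b3: attacked by Rb7; b4: attacked by Nc6; a5: attacked by Nc6; b5: attacked by Rb7.
Legal moves for White: none.
In check with no legal moves → checkmate.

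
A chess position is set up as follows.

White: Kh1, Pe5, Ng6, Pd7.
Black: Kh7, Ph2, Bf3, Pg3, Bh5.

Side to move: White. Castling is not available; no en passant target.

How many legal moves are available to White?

0

White to move; king on h1.
In check: yes, from the black bishop on f3.
Legal moves: none.
Count: 0.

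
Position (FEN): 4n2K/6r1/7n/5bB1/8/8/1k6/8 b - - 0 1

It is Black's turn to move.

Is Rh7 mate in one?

After Rh7: white king on h8; in check: yes, from the black rook on h7.
King squares — g7: attacked by Rh7; h7: attacked by Bf5; g8: attacked by Nh6.
White has no legal moves → checkmate.

yes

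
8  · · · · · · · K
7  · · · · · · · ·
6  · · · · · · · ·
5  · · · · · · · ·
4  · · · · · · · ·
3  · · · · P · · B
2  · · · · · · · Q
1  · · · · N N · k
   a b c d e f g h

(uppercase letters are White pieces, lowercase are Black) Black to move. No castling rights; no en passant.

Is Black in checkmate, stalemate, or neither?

checkmate

Black to move; black king on h1.
In check: yes, from the white queen on h2.
King squares — g1: attacked by Qh2; g2: attacked by Ne1; h2: attacked by Nf1.
Legal moves for Black: none.
In check with no legal moves → checkmate.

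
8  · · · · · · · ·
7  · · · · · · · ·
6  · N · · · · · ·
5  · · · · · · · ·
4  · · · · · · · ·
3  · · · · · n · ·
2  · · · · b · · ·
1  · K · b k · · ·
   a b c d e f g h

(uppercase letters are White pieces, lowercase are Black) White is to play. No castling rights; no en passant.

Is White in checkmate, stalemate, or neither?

neither

White to move; white king on b1.
In check: no.
Legal moves for White: Nc8, Na8, Nd7, Nd5, Nc4, Na4, Kb2, Ka2, Kc1, Ka1.
White has 10 legal moves and is not in check → neither.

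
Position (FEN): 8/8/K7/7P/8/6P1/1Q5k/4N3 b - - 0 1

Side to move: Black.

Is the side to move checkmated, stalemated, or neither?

Black to move; black king on h2.
In check: yes, from the white queen on b2.
Legal moves for Black: Kh3, Kxg3, Kh1, Kg1.
Black is in check but has 4 legal moves → neither.

neither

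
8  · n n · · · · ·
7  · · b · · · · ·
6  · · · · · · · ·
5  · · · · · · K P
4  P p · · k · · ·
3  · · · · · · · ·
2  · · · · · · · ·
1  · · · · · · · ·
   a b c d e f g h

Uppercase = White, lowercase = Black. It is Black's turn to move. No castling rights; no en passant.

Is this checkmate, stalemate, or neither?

neither

Black to move; black king on e4.
In check: no.
Legal moves for Black include: Ne7, Na7, Nd6, Nb6, Nd7, Nc6, Na6, Bd8+, Bd6, Bb6, Be5, Ba5, Bf4+, Bg3, Bh2, Ke5, Kd5, Kd4, ... (list truncated; more exist).
Black has legal moves and is not in check → neither.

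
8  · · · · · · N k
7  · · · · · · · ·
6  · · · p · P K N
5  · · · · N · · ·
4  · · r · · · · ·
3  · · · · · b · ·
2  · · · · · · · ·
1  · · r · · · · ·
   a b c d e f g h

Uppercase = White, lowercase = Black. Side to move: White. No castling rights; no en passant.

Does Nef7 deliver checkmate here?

yes

After Nef7: black king on h8; in check: yes, from the white knight on f7.
King squares — g7: attacked by Pf6; h7: attacked by Kg6; g8: attacked by Nh6.
Black has no legal moves → checkmate.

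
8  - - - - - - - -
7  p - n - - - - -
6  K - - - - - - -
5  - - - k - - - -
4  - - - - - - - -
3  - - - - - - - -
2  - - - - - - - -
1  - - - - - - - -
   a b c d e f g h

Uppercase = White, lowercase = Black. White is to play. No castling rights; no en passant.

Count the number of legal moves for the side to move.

3

White to move; king on a6.
In check: yes, from the black knight on c7.
Legal moves: Kb7, Kxa7, Ka5.
Count: 3.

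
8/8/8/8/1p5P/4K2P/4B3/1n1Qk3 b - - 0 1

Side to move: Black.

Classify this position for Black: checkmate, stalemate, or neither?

Black to move; black king on e1.
In check: yes, from the white queen on d1.
King squares — d1: attacked by Be2; f1: attacked by Qd1; d2: attacked by Qd1; e2: attacked by Qd1; f2: attacked by Ke3.
Legal moves for Black: none.
In check with no legal moves → checkmate.

checkmate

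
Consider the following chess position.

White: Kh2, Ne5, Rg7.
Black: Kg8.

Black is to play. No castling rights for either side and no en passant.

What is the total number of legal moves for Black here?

Black to move; king on g8.
In check: yes, from the white rook on g7.
Legal moves: Kh8, Kf8, Kxg7.
Count: 3.

3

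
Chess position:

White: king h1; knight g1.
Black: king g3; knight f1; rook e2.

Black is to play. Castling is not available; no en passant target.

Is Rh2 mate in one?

yes

After Rh2: white king on h1; in check: yes, from the black rook on h2.
King squares — g1: own knight; g2: attacked by Rh2; h2: attacked by Nf1.
White has no legal moves → checkmate.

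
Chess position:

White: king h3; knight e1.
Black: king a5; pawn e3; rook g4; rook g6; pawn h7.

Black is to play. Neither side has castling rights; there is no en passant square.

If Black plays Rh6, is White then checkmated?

After Rh6: white king on h3; in check: yes, from the black rook on h6.
White has 1 legal reply: Kxg4.
In check but a legal move exists → not checkmate.

no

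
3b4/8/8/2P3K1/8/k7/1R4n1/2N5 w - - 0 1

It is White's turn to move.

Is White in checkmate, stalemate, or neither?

neither

White to move; white king on g5.
In check: yes, from the black bishop on d8.
Legal moves for White: Kh6, Kg6, Kh5, Kf5, Kg4.
White is in check but has 5 legal moves → neither.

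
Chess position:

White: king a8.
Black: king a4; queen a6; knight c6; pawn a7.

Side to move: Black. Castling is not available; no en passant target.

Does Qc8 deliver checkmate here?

After Qc8: white king on a8; in check: yes, from the black queen on c8.
King squares — a7: attacked by Nc6; b7: attacked by Qc8; b8: attacked by Nc6.
White has no legal moves → checkmate.

yes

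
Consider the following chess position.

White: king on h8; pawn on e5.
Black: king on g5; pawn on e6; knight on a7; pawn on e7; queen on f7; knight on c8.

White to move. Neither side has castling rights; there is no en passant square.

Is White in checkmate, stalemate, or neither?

stalemate

White to move; white king on h8.
In check: no.
King squares — g7: attacked by Qf7; h7: attacked by Qf7; g8: attacked by Qf7.
Legal moves for White: none.
Not in check and no legal moves → stalemate.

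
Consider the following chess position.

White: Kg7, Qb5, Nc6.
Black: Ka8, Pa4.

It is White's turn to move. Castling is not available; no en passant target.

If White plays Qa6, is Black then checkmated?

After Qa6: black king on a8; in check: yes, from the white queen on a6.
King squares — a7: attacked by Qa6; b7: attacked by Qa6; b8: attacked by Nc6.
Black has no legal moves → checkmate.

yes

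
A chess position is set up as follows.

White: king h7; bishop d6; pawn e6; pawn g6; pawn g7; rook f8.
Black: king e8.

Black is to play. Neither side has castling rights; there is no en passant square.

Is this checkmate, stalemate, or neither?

checkmate

Black to move; black king on e8.
In check: yes, from the white rook on f8.
King squares — d7: attacked by Pe6; e7: attacked by Bd6; f7: attacked by Pe6; d8: attacked by Rf8; f8: attacked by Bd6.
Legal moves for Black: none.
In check with no legal moves → checkmate.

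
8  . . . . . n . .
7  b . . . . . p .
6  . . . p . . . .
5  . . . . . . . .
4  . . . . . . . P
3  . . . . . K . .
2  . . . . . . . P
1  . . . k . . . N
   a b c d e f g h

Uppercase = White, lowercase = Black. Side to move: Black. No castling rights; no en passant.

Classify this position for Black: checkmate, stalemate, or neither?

Black to move; black king on d1.
In check: no.
Legal moves for Black: Nh7, Nd7, Ng6, Ne6, Bb8, Bb6, Bc5, Bd4, Be3, Bf2, Bg1, Kd2, Kc2, Ke1, Kc1, g6, d5, g5.
Black has 18 legal moves and is not in check → neither.

neither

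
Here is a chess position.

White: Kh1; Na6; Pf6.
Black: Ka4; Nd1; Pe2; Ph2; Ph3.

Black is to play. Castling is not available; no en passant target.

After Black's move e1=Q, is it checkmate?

After e1=Q: white king on h1; in check: yes, from the black queen on e1.
White has 1 legal reply: Kxh2.
In check but a legal move exists → not checkmate.

no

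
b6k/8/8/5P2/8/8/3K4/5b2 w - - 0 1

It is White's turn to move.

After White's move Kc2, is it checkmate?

After Kc2: black king on h8; in check: no.
Black is not in check, so this cannot be checkmate.

no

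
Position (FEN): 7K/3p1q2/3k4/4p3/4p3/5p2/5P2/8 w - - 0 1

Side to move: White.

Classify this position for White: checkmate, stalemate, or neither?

stalemate

White to move; white king on h8.
In check: no.
King squares — g7: attacked by Qf7; h7: attacked by Qf7; g8: attacked by Qf7.
Legal moves for White: none.
Not in check and no legal moves → stalemate.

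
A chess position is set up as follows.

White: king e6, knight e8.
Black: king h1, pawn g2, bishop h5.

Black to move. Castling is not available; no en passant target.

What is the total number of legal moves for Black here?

Black to move; king on h1.
In check: no.
Legal moves: Bxe8, Bf7+, Bg6, Bg4+, Bf3, Be2, Bd1, Kh2, Kg1, g1=Q, g1=R, g1=B, g1=N.
Count: 13.

13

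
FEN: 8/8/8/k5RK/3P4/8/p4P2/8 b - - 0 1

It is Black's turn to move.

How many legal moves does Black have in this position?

Black to move; king on a5.
In check: yes, from the white rook on g5.
Legal moves: Kb6, Ka6, Kb4, Ka4.
Count: 4.

4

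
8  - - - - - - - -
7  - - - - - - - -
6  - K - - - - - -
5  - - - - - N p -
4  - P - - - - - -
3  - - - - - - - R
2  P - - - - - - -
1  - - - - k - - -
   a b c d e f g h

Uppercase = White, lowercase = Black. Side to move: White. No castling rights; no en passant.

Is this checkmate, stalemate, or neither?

neither

White to move; white king on b6.
In check: no.
Legal moves for White include: Kc7, Kb7, Ka7, Kc6, Ka6, Kc5, Kb5, Ka5, Ng7, Ne7, Nh6, Nd6, Nh4, Nd4, Ng3, Ne3, Rh8, Rh7, ... (list truncated; more exist).
White has legal moves and is not in check → neither.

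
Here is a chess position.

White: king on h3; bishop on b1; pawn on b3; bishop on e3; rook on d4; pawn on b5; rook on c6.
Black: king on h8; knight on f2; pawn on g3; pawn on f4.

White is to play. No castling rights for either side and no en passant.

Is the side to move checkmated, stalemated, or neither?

White to move; white king on h3.
In check: yes, from the black knight on f2.
King squares — g2: available; h2: attacked by Pg3; g3: attacked by Pf4; g4: attacked by Nf2; h4: available.
Legal moves for White: Kh4, Kg2, Bxf2.
White is in check but has 3 legal moves → neither.

neither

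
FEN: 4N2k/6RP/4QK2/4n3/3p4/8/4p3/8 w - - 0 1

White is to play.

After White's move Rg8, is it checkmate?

After Rg8: black king on h8; in check: yes, from the white rook on g8.
Black has 1 legal reply: Kxh7.
In check but a legal move exists → not checkmate.

no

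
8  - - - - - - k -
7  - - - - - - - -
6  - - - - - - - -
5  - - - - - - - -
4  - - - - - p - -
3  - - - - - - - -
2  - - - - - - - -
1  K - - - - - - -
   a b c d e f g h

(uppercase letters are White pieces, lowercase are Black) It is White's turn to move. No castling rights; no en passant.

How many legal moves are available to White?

3

White to move; king on a1.
In check: no.
Legal moves: Kb2, Ka2, Kb1.
Count: 3.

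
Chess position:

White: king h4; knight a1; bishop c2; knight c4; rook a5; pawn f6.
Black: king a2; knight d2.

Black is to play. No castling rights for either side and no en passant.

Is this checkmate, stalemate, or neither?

Black to move; black king on a2.
In check: yes, from the white rook on a5.
King squares — a1: attacked by Ra5; b1: attacked by Bc2; b2: attacked by Nc4; a3: attacked by Nc4; b3: attacked by Na1.
Legal moves for Black: none.
In check with no legal moves → checkmate.

checkmate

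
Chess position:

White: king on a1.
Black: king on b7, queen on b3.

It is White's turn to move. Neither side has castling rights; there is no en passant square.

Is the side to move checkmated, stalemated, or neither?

White to move; white king on a1.
In check: no.
King squares — b1: attacked by Qb3; a2: attacked by Qb3; b2: attacked by Qb3.
Legal moves for White: none.
Not in check and no legal moves → stalemate.

stalemate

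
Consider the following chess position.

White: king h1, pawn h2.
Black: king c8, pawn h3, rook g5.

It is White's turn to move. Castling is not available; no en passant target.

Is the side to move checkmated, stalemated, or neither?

stalemate

White to move; white king on h1.
In check: no.
King squares — g1: attacked by Rg5; g2: attacked by Ph3; h2: own pawn.
Legal moves for White: none.
Not in check and no legal moves → stalemate.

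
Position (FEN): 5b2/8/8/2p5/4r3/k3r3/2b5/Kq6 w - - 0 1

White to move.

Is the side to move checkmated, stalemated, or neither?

White to move; white king on a1.
In check: yes, from the black queen on b1.
King squares — b1: attacked by Bc2; a2: attacked by Qb1; b2: attacked by Qb1.
Legal moves for White: none.
In check with no legal moves → checkmate.

checkmate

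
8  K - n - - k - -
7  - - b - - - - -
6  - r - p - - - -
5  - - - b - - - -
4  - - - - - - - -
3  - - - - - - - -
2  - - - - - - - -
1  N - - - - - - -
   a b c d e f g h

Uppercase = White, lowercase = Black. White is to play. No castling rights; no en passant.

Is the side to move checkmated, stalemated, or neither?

checkmate

White to move; white king on a8.
In check: yes, from the black bishop on d5.
King squares — a7: attacked by Nc8; b7: attacked by Bd5; b8: attacked by Rb6.
Legal moves for White: none.
In check with no legal moves → checkmate.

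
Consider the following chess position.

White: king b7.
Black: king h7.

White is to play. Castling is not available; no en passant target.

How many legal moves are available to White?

White to move; king on b7.
In check: no.
Legal moves: Kc8, Kb8, Ka8, Kc7, Ka7, Kc6, Kb6, Ka6.
Count: 8.

8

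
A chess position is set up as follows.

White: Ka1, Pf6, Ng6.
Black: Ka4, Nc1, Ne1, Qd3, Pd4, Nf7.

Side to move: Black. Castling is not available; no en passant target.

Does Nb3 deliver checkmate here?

After Nb3: white king on a1; in check: yes, from the black knight on b3.
White has 2 legal replies: Kb2, Ka2.
In check but a legal move exists → not checkmate.

no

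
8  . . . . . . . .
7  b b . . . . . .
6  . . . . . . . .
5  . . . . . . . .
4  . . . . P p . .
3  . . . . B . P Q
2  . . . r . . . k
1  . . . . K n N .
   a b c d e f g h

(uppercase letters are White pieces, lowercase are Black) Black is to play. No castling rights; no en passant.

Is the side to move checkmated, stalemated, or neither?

Black to move; black king on h2.
In check: yes, from the white queen on h3.
King squares — g1: attacked by Be3; h1: attacked by Qh3; g2: attacked by Qh3; g3: attacked by Qh3; h3: attacked by Ng1.
Legal moves for Black: none.
In check with no legal moves → checkmate.

checkmate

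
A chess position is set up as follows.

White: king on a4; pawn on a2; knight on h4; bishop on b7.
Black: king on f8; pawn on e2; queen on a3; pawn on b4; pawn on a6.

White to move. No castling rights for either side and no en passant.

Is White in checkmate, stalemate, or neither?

checkmate

White to move; white king on a4.
In check: yes, from the black queen on a3.
King squares — a3: attacked by Pb4; b3: attacked by Qa3; b4: attacked by Qa3; a5: attacked by Qa3; b5: attacked by Pa6.
Legal moves for White: none.
In check with no legal moves → checkmate.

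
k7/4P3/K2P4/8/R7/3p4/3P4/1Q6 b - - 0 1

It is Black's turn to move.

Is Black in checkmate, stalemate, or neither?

stalemate

Black to move; black king on a8.
In check: no.
King squares — a7: attacked by Ka6; b7: attacked by Qb1; b8: attacked by Qb1.
Legal moves for Black: none.
Not in check and no legal moves → stalemate.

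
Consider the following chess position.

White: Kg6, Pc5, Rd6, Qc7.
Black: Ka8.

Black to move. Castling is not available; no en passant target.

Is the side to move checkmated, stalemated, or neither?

stalemate

Black to move; black king on a8.
In check: no.
King squares — a7: attacked by Qc7; b7: attacked by Qc7; b8: attacked by Qc7.
Legal moves for Black: none.
Not in check and no legal moves → stalemate.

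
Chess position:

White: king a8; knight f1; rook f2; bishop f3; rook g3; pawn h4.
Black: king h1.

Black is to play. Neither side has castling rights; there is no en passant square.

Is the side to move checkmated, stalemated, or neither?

checkmate

Black to move; black king on h1.
In check: yes, from the white bishop on f3.
King squares — g1: attacked by Rg3; g2: attacked by Rf2; h2: attacked by Nf1.
Legal moves for Black: none.
In check with no legal moves → checkmate.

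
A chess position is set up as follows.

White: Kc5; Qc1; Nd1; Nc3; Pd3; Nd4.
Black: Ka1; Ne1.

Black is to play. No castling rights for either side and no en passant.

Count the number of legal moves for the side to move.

Black to move; king on a1.
In check: yes, from the white queen on c1.
Legal moves: none.
Count: 0.

0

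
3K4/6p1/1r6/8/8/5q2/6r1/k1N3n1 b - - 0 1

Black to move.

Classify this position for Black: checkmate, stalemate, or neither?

neither

Black to move; black king on a1.
In check: no.
Legal moves for Black include: Rb8+, Rb7, Rh6, Rbg6, Rf6, Re6, Rd6+, Rc6, Ra6, Rb5, Rb4, Rb3, Rbb2, Rb1, Qf8+, Qa8+, Qf7, Qb7, ... (list truncated; more exist).
Black has legal moves and is not in check → neither.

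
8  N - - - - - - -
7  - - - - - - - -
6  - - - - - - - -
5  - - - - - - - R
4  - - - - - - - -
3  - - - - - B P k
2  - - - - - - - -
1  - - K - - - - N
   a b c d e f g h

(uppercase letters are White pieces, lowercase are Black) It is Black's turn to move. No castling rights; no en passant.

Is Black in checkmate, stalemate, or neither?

checkmate

Black to move; black king on h3.
In check: yes, from the white rook on h5.
King squares — g2: attacked by Bf3; h2: attacked by Rh5; g3: attacked by Nh1; g4: attacked by Bf3; h4: attacked by Pg3.
Legal moves for Black: none.
In check with no legal moves → checkmate.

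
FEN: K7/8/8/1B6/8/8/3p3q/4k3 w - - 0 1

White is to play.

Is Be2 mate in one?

no

After Be2: black king on e1; in check: no.
Black is not in check, so this cannot be checkmate.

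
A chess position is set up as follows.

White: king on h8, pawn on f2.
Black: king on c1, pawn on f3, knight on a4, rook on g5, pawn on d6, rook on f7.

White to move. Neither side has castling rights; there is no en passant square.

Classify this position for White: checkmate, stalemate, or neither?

White to move; white king on h8.
In check: no.
King squares — g7: attacked by Rg5; h7: attacked by Rf7; g8: attacked by Rg5.
Legal moves for White: none.
Not in check and no legal moves → stalemate.

stalemate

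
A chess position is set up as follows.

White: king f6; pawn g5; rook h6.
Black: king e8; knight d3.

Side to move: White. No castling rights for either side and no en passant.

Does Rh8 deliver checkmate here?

no

After Rh8: black king on e8; in check: yes, from the white rook on h8.
Black has 1 legal reply: Kd7.
In check but a legal move exists → not checkmate.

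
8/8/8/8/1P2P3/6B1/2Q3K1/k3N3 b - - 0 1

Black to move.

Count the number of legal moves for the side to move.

Black to move; king on a1.
In check: no.
Legal moves: none.
Count: 0.

0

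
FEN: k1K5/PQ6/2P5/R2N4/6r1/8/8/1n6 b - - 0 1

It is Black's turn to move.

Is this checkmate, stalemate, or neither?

Black to move; black king on a8.
In check: yes, from the white queen on b7.
King squares — a7: attacked by Ra5; b7: attacked by Pc6; b8: attacked by Pa7.
Legal moves for Black: none.
In check with no legal moves → checkmate.

checkmate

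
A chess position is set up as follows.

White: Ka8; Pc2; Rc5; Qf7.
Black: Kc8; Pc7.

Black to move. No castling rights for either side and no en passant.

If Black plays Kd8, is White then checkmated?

no

After Kd8: white king on a8; in check: no.
White is not in check, so this cannot be checkmate.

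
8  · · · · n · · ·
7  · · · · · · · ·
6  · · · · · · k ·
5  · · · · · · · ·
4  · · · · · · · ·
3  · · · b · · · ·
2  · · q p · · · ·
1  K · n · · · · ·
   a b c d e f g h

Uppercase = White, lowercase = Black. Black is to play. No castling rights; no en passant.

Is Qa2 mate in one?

After Qa2: white king on a1; in check: yes, from the black queen on a2.
King squares — b1: attacked by Qa2; a2: attacked by Nc1; b2: attacked by Qa2.
White has no legal moves → checkmate.

yes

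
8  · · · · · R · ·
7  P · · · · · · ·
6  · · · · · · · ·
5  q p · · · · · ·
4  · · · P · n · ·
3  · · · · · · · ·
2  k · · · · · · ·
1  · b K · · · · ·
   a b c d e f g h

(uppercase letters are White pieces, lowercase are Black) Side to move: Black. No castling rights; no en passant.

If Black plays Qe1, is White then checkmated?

After Qe1: white king on c1; in check: yes, from the black queen on e1.
King squares — b1: attacked by Qe1; d1: attacked by Qe1; b2: attacked by Ka2; c2: attacked by Bb1; d2: attacked by Qe1.
White has no legal moves → checkmate.

yes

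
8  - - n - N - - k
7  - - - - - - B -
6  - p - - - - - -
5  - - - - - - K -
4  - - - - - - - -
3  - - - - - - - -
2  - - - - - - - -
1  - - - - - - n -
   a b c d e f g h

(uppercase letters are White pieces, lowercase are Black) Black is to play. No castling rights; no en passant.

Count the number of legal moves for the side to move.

Black to move; king on h8.
In check: yes, from the white bishop on g7.
Legal moves: Kg8, Kh7.
Count: 2.

2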